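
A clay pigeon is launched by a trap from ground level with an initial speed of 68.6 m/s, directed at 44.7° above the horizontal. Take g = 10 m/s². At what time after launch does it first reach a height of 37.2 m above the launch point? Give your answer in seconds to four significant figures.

vₓ = 68.60 cos 44.7° = 48.76 m/s; v_y0 = 68.60 sin 44.7° = 48.25 m/s.
Set y = v_y0 t − ½ g t² = 37.2: 5.000 t² − 48.25 t + 37.2 = 0.
Quadratic formula: t = (48.25 ± √1584.3) / 10.0 = (48.25 ± 39.80) / 10.0 → t = 0.8449 s or 8.806 s.
The first (ascending) time is 0.8449 s.

0.8449 s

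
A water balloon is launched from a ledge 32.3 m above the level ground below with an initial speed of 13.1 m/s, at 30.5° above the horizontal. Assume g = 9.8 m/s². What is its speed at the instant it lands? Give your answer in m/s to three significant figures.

28.4 m/s

vₓ = 13.10 cos 30.5° = 11.29 m/s; v_y0 = 13.10 sin 30.5° = 6.649 m/s.
With up positive and y = 0 at the ground: y(t) = 32.3 + (6.649) t − 4.900 t². Setting y = 0 and taking the positive root: t = [6.649 + √(6.649² + 2·9.80·32.3)] / 9.80 = (6.649 + 26.02) / 9.80 = 3.334 s.
Vertical velocity at impact: v_y = v_y0 − g t = 6.649 − 9.80 × 3.334 = −26.02 m/s.
Speed: |v| = √(vₓ² + v_y²) = √(11.29² + 26.02²) = 28.37 m/s.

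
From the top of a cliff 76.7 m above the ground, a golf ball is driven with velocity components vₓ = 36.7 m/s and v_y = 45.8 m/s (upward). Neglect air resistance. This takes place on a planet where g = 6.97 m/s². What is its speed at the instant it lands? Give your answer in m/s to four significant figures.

67.18 m/s

The projectile lands when y = 76.7 + (45.80) t − ½·6.97·t² = 0. Positive root: t = (45.80 + √(45.80² + 2·6.97·76.7)) / 6.97 = (45.80 + 56.27) / 6.97 = 14.64 s.
Vertical velocity at impact: v_y = v_y0 − g t = 45.80 − 6.97 × 14.64 = −56.27 m/s.
Speed: |v| = √(vₓ² + v_y²) = √(36.70² + 56.27²) = 67.18 m/s.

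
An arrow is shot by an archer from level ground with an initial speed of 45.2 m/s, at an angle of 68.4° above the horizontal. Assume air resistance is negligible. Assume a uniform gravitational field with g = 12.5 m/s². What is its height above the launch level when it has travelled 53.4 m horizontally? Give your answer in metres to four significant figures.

vₓ = 45.20 cos 68.4° = 16.64 m/s; v_y0 = 45.20 sin 68.4° = 42.03 m/s.
Time to reach x = 53.4 m: t = x/vₓ = 53.4/16.64 = 3.209 s.
Height: y = v_y0 t − ½ g t² = 42.03 × 3.209 − 6.250 × 3.209² = 134.9 − 64.37 = 70.50 m.

70.50 m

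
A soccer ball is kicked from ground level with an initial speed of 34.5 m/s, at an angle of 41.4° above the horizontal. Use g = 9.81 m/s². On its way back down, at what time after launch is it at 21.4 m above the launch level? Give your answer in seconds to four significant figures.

3.348 s

Resolve: vₓ = 34.50 cos 41.4° = 25.88 m/s and v_y0 = 34.50 sin 41.4° = 22.82 m/s.
Set y = v_y0 t − ½ g t² = 21.4: 4.905 t² − 22.82 t + 21.4 = 0.
t = [22.82 ± √(22.82² − 2·9.81·21.4)] / 9.81 = (22.82 ± 10.03) / 9.81, so t = 1.303 s or t = 3.348 s.
The descending-branch root is 3.348 s.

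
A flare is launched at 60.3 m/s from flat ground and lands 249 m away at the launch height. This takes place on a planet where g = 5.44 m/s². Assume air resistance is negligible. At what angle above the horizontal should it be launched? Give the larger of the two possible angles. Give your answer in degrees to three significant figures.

79.1°

R = v₀² sin 2θ / g gives sin 2θ = gR/v₀² = 5.44·249/60.3² = 0.3725.
2θ = 21.87° or 180° − 21.87° = 158.1°, so θ = 10.94° or 79.06°.
The larger angle is 79.06°.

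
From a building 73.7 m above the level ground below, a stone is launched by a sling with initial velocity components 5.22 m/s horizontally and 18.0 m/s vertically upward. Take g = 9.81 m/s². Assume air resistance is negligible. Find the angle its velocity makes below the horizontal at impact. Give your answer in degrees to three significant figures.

The projectile lands when y = 73.7 + (18.00) t − ½·9.81·t² = 0. Positive root: t = (18.00 + √(18.00² + 2·9.81·73.7)) / 9.81 = (18.00 + 42.07) / 9.81 = 6.123 s.
At impact: v_y = v_y0 − g t = −42.07 m/s; vₓ = 5.220 m/s.
Angle below horizontal: arctan(|v_y|/vₓ) = arctan(42.07/5.220) = 82.93°.

82.9°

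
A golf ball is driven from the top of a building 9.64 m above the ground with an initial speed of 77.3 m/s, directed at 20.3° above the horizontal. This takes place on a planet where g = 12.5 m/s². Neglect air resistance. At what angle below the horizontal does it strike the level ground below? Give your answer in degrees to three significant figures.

23.1°

Components: vₓ = 77.30 cos 20.3° = 72.50 m/s, v_y0 = 77.30 sin 20.3° = 26.82 m/s.
With up positive and y = 0 at the ground: y(t) = 9.64 + (26.82) t − 6.250 t². Setting y = 0 and taking the positive root: t = [26.82 + √(26.82² + 2·12.5·9.64)] / 12.5 = (26.82 + 30.99) / 12.5 = 4.624 s.
At impact: v_y = v_y0 − g t = −30.99 m/s; vₓ = 72.50 m/s.
Angle below horizontal: arctan(|v_y|/vₓ) = arctan(30.99/72.50) = 23.14°.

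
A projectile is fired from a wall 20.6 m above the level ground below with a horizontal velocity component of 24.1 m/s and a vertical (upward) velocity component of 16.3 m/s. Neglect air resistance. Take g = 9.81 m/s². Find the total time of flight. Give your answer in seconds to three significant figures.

4.30 s

The projectile lands when y = 20.6 + (16.30) t − ½·9.81·t² = 0. Positive root: t = (16.30 + √(16.30² + 2·9.81·20.6)) / 9.81 = (16.30 + 25.88) / 9.81 = 4.300 s.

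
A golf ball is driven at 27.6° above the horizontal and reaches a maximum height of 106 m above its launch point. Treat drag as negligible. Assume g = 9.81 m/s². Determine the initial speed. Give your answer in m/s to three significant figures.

At the peak v_y = 0, so v_y0 = √(2gH) = √(2 × 9.81 × 106) = 45.60 m/s.
v_y0 = v₀ sin θ ⇒ v₀ = 45.60 / sin 27.6° = 98.43 m/s.

98.4 m/s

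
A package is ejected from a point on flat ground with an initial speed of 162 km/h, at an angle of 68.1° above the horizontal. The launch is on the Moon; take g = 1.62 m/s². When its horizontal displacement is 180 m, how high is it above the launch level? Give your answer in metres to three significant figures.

355 m

Convert: 162 km/h = 162/3.6 = 45.00 m/s.
Horizontal component vₓ = 45.00 cos 68.1° = 16.78 m/s; vertical v_y0 = 45.00 sin 68.1° = 41.75 m/s.
x = vₓ t ⇒ t = 180/16.78 = 10.72 s.
Height: y = v_y0 t − ½ g t² = 41.75 × 10.72 − 0.8100 × 10.72² = 447.8 − 93.16 = 354.6 m.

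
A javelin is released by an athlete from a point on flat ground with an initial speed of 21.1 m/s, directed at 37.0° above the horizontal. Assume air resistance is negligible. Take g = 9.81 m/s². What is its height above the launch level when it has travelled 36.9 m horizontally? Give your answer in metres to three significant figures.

vₓ = 21.10 cos 37.0° = 16.85 m/s; v_y0 = 21.10 sin 37.0° = 12.70 m/s.
x = vₓ t ⇒ t = 36.9/16.85 = 2.190 s.
Height: y = v_y0 t − ½ g t² = 12.70 × 2.190 − 4.905 × 2.190² = 27.81 − 23.52 = 4.287 m.

4.29 m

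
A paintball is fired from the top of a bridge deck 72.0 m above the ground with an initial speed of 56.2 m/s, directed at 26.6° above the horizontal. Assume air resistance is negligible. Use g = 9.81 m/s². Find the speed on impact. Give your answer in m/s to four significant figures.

67.61 m/s

Components: vₓ = 56.20 cos 26.6° = 50.25 m/s, v_y0 = 56.20 sin 26.6° = 25.16 m/s.
With up positive and y = 0 at the ground: y(t) = 72.0 + (25.16) t − 4.905 t². Setting y = 0 and taking the positive root: t = [25.16 + √(25.16² + 2·9.81·72.0)] / 9.81 = (25.16 + 45.23) / 9.81 = 7.176 s.
Vertical velocity at impact: v_y = v_y0 − g t = 25.16 − 9.81 × 7.176 = −45.23 m/s.
Speed: |v| = √(vₓ² + v_y²) = √(50.25² + 45.23²) = 67.61 m/s.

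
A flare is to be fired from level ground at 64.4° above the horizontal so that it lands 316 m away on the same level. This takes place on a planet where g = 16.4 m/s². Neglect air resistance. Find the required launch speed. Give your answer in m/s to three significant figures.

Level-ground range: R = v₀² sin(2θ)/g, so v₀ = √(gR / sin 2θ).
v₀ = √(16.4 × 316 / sin 128.8°) = √(5182 / 0.7793) = √6649.7 = 81.55 m/s.

81.5 m/s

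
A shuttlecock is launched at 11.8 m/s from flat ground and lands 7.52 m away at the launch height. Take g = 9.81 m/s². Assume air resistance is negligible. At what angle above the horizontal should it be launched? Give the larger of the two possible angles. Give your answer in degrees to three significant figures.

R = v₀² sin 2θ / g gives sin 2θ = gR/v₀² = 9.81·7.52/11.8² = 0.5298.
2θ = 31.99° or 180° − 31.99° = 148.0°, so θ = 16.00° or 74.00°.
The larger angle is 74.00°.

74.0°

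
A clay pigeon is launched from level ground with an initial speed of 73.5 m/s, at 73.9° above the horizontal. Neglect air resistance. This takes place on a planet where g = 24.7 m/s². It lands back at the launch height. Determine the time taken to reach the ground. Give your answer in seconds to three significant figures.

5.72 s

Components: vₓ = 73.50 cos 73.9° = 20.38 m/s, v_y0 = 73.50 sin 73.9° = 70.62 m/s.
Landing at launch height ⇒ T = 2 v_y0 / g = 2 × 70.62 / 24.7 = 5.718 s.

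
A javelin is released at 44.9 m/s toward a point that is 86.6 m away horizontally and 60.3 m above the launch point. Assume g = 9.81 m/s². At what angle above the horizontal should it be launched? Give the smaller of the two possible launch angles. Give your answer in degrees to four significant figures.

50.69°

Trajectory: y = x tanθ − g x² (1 + tan²θ)/(2v₀²). With x = 86.6, y = 60.3, v₀ = 44.9, g = 9.81:
18.25 tan²θ − 86.6 tanθ + (78.55) = 0.
tanθ = [86.6 ± √(86.6² − 4 × 18.25 × (78.55))] / (2 × 18.25) = (86.6 ± 42.03) / 36.49, giving tanθ = 1.221 or 3.525.
θ = 50.69° or 74.16°; the smaller is 50.69°.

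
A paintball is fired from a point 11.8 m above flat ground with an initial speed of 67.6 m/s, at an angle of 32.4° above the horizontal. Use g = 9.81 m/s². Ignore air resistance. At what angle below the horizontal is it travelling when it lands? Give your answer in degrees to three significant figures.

vₓ = 67.60 cos 32.4° = 57.08 m/s; v_y0 = 67.60 sin 32.4° = 36.22 m/s.
With up positive and y = 0 at the ground: y(t) = 11.8 + (36.22) t − 4.905 t². Setting y = 0 and taking the positive root: t = [36.22 + √(36.22² + 2·9.81·11.8)] / 9.81 = (36.22 + 39.29) / 9.81 = 7.697 s.
At impact: v_y = v_y0 − g t = −39.29 m/s; vₓ = 57.08 m/s.
Angle below horizontal: arctan(|v_y|/vₓ) = arctan(39.29/57.08) = 34.54°.

34.5°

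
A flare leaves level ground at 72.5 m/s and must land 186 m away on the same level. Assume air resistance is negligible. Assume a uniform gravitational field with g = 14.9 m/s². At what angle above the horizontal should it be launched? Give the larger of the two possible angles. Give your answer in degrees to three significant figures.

74.1°

From R = (v₀²/g) sin 2θ: sin 2θ = 14.9 × 186 / 5256.2 = 0.5273.
2θ = 31.82° or 180° − 31.82° = 148.2°, so θ = 15.91° or 74.09°.
The larger angle is 74.09°.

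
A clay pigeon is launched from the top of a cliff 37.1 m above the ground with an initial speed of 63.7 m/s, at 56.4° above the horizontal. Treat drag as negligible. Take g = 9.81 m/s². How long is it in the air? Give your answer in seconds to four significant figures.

11.48 s

Resolve: vₓ = 63.70 cos 56.4° = 35.25 m/s and v_y0 = 63.70 sin 56.4° = 53.06 m/s.
With up positive and y = 0 at the ground: y(t) = 37.1 + (53.06) t − 4.905 t². Setting y = 0 and taking the positive root: t = [53.06 + √(53.06² + 2·9.81·37.1)] / 9.81 = (53.06 + 59.52) / 9.81 = 11.48 s.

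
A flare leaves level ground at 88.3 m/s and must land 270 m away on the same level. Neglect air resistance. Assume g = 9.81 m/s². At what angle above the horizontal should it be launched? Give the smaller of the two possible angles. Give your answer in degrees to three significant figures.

From R = (v₀²/g) sin 2θ: sin 2θ = 9.81 × 270 / 7796.9 = 0.3397.
2θ = 19.86° or 180° − 19.86° = 160.1°, so θ = 9.930° or 80.07°.
The smaller angle is 9.930°.

9.93°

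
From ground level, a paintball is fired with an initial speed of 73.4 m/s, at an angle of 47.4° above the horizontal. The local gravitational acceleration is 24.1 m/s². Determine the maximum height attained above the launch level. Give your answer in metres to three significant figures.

60.6 m

Components: vₓ = 73.40 cos 47.4° = 49.68 m/s, v_y0 = 73.40 sin 47.4° = 54.03 m/s.
Peak height H = v_y0² / (2g) = 2919.2 / 48.20 = 60.56 m.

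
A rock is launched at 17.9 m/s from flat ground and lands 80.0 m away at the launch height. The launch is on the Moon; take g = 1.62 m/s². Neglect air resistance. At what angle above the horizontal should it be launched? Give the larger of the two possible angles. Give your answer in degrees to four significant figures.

Level-ground range R = v₀² sin(2θ)/g ⇒ sin(2θ) = gR/v₀² = 1.62 × 80.0 / 17.9² = 0.4045.
2θ = 23.86° or 180° − 23.86° = 156.1°, so θ = 11.93° or 78.07°.
The larger angle is 78.07°.

78.07°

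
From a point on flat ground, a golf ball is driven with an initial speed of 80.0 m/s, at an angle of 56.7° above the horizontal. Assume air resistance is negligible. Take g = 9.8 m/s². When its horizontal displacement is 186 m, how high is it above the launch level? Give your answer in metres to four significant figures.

Resolve: vₓ = 80.00 cos 56.7° = 43.92 m/s and v_y0 = 80.00 sin 56.7° = 66.86 m/s.
x = vₓ t ⇒ t = 186/43.92 = 4.235 s.
Height: y = v_y0 t − ½ g t² = 66.86 × 4.235 − 4.900 × 4.235² = 283.2 − 87.87 = 195.3 m.

195.3 m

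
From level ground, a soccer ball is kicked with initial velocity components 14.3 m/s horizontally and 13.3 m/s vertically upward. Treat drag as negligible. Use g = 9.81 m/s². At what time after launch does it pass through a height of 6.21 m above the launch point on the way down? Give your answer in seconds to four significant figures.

Height y(t) = 13.30 t − 4.905 t² = 6.21 gives 4.905 t² − 13.30 t + 6.21 = 0.
Quadratic formula: t = (13.30 ± √55.050) / 9.81 = (13.30 ± 7.420) / 9.81 → t = 0.5994 s or 2.112 s.
The descending-branch root is 2.112 s.

2.112 s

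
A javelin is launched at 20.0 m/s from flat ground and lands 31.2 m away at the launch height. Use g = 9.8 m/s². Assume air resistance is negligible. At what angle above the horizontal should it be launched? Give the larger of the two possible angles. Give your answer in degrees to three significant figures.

65.1°

From R = (v₀²/g) sin 2θ: sin 2θ = 9.80 × 31.2 / 400.00 = 0.7644.
2θ = 49.85° or 180° − 49.85° = 130.1°, so θ = 24.93° or 65.07°.
The larger angle is 65.07°.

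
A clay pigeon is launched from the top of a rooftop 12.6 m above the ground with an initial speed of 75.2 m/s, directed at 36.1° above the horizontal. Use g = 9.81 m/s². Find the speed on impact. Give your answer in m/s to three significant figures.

Resolve: vₓ = 75.20 cos 36.1° = 60.76 m/s and v_y0 = 75.20 sin 36.1° = 44.31 m/s.
Vertical motion (up positive, ground at y = 0): 4.905 t² − (44.31) t − 12.6 = 0, so t = (44.31 + √(44.31² + 2·9.81·12.6)) / 9.81 = (44.31 + 47.01) / 9.81 = 9.309 s.
Vertical velocity at impact: v_y = v_y0 − g t = 44.31 − 9.81 × 9.309 = −47.01 m/s.
Speed: |v| = √(vₓ² + v_y²) = √(60.76² + 47.01²) = 76.83 m/s.

76.8 m/s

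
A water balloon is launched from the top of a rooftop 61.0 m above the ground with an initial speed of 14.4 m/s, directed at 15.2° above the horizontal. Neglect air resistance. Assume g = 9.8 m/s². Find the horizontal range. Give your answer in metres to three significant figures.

54.7 m

vₓ = 14.40 cos 15.2° = 13.90 m/s; v_y0 = 14.40 sin 15.2° = 3.776 m/s.
The projectile lands when y = 61.0 + (3.776) t − ½·9.80·t² = 0. Positive root: t = (3.776 + √(3.776² + 2·9.80·61.0)) / 9.80 = (3.776 + 34.78) / 9.80 = 3.935 s.
Horizontal distance: R = vₓ t = 13.90 × 3.935 = 54.68 m.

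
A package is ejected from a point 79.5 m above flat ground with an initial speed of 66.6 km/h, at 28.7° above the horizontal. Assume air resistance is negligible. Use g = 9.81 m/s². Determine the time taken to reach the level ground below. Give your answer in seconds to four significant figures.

Convert: 66.6 km/h = 66.6/3.6 = 18.50 m/s.
vₓ = 18.50 cos 28.7° = 16.23 m/s; v_y0 = 18.50 sin 28.7° = 8.884 m/s.
Vertical motion (up positive, ground at y = 0): 4.905 t² − (8.884) t − 79.5 = 0, so t = (8.884 + √(8.884² + 2·9.81·79.5)) / 9.81 = (8.884 + 40.48) / 9.81 = 5.032 s.

5.032 s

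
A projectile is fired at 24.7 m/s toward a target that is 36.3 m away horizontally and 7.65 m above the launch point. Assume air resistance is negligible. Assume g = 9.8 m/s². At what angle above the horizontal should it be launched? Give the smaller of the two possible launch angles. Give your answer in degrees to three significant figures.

31.4°

Trajectory: y = x tanθ − g x² (1 + tan²θ)/(2v₀²). With x = 36.3, y = 7.65, v₀ = 24.7, g = 9.80:
10.58 tan²θ − 36.3 tanθ + (18.23) = 0.
tanθ = [36.3 ± √(36.3² − 4 × 10.58 × (18.23))] / (2 × 10.58) = (36.3 ± 23.36) / 21.17, giving tanθ = 0.6112 or 2.819.
θ = 31.43° or 70.47°; the smaller is 31.43°.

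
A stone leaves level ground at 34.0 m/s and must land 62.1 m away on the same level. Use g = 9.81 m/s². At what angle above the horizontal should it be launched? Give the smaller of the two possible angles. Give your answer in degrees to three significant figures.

15.9°

R = v₀² sin 2θ / g gives sin 2θ = gR/v₀² = 9.81·62.1/34.0² = 0.5270.
2θ = 31.80° or 180° − 31.80° = 148.2°, so θ = 15.90° or 74.10°.
The smaller angle is 15.90°.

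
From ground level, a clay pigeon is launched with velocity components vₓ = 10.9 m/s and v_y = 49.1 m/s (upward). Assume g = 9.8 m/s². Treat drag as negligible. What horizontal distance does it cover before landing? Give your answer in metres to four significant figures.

109.2 m

Flight time T = 2 v_y0 / g = 10.02 s.
Range: R = vₓ T = 10.90 × 10.02 = 109.2 m.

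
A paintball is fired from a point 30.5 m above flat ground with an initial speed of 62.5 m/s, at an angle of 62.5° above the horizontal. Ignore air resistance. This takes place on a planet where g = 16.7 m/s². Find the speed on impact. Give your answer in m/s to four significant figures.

70.18 m/s

Horizontal component vₓ = 62.50 cos 62.5° = 28.86 m/s; vertical v_y0 = 62.50 sin 62.5° = 55.44 m/s.
The projectile lands when y = 30.5 + (55.44) t − ½·16.7·t² = 0. Positive root: t = (55.44 + √(55.44² + 2·16.7·30.5)) / 16.7 = (55.44 + 63.97) / 16.7 = 7.150 s.
Vertical velocity at impact: v_y = v_y0 − g t = 55.44 − 16.7 × 7.150 = −63.97 m/s.
Speed: |v| = √(vₓ² + v_y²) = √(28.86² + 63.97²) = 70.18 m/s.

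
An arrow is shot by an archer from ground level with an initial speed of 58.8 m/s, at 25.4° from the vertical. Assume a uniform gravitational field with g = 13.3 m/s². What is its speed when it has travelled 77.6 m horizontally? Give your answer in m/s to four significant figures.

28.02 m/s

vₓ = 58.80 sin 25.4° = 25.22 m/s; v_y0 = 58.80 cos 25.4° = 53.12 m/s.
Time to reach x = 77.6 m: t = x/vₓ = 77.6/25.22 = 3.077 s.
Vertical velocity there: v_y = v_y0 − g t = 53.12 − 13.3 × 3.077 = 12.20 m/s.
Speed: √(vₓ² + v_y²) = √(25.22² + 12.20²) = 28.02 m/s.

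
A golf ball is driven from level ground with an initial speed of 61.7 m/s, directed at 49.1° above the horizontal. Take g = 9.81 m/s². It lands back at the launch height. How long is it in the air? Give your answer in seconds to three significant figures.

Components: vₓ = 61.70 cos 49.1° = 40.40 m/s, v_y0 = 61.70 sin 49.1° = 46.64 m/s.
Landing at launch height ⇒ T = 2 v_y0 / g = 2 × 46.64 / 9.81 = 9.508 s.

9.51 s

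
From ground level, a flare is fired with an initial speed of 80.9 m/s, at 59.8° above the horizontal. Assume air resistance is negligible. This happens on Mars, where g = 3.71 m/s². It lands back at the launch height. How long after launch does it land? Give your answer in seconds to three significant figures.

Components: vₓ = 80.90 cos 59.8° = 40.69 m/s, v_y0 = 80.90 sin 59.8° = 69.92 m/s.
Landing at launch height ⇒ T = 2 v_y0 / g = 2 × 69.92 / 3.71 = 37.69 s.

37.7 s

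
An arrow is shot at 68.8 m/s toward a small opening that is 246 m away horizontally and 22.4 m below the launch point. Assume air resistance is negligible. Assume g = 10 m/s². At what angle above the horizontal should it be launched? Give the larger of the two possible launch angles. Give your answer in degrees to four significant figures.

74.76°

Trajectory: y = x tanθ − g x² (1 + tan²θ)/(2v₀²). With x = 246, y = −22.4, v₀ = 68.8, g = 10.0:
63.92 tan²θ − 246 tanθ + (41.52) = 0.
tanθ = [246 ± √(246² − 4 × 63.92 × (41.52))] / (2 × 63.92) = (246 ± 223.4) / 127.8, giving tanθ = 0.1769 or 3.671.
θ = 10.03° or 74.76°; the larger is 74.76°.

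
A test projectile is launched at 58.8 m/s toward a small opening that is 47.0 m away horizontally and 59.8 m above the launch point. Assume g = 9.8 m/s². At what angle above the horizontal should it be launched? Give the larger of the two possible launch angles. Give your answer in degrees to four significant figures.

85.77°

Trajectory: y = x tanθ − g x² (1 + tan²θ)/(2v₀²). With x = 47.0, y = 59.8, v₀ = 58.8, g = 9.80:
3.131 tan²θ − 47.0 tanθ + (62.93) = 0.
tanθ = [47.0 ± √(47.0² − 4 × 3.131 × (62.93))] / (2 × 3.131) = (47.0 ± 37.70) / 6.261, giving tanθ = 1.486 or 13.53.
θ = 56.06° or 85.77°; the larger is 85.77°.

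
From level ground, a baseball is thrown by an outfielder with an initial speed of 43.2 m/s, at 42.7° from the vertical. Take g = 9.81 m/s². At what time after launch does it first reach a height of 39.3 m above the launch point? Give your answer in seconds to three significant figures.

Resolve: vₓ = 43.20 sin 42.7° = 29.30 m/s and v_y0 = 43.20 cos 42.7° = 31.75 m/s.
Height y(t) = 31.75 t − 4.905 t² = 39.3 gives 4.905 t² − 31.75 t + 39.3 = 0.
Quadratic formula: t = (31.75 ± √236.89) / 9.81 = (31.75 ± 15.39) / 9.81 → t = 1.667 s or 4.805 s.
The first (ascending) time is 1.667 s.

1.67 s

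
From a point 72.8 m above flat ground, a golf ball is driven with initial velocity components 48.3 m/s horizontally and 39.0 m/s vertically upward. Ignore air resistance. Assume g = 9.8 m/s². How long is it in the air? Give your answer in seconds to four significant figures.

With up positive and y = 0 at the ground: y(t) = 72.8 + (39.00) t − 4.900 t². Setting y = 0 and taking the positive root: t = [39.00 + √(39.00² + 2·9.80·72.8)] / 9.80 = (39.00 + 54.29) / 9.80 = 9.520 s.

9.520 s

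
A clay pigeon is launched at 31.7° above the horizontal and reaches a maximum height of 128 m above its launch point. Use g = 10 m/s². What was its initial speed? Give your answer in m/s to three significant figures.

At the peak v_y = 0, so v_y0 = √(2gH) = √(2 × 10.0 × 128) = 50.60 m/s.
v_y0 = v₀ sin θ ⇒ v₀ = 50.60 / sin 31.7° = 96.29 m/s.

96.3 m/s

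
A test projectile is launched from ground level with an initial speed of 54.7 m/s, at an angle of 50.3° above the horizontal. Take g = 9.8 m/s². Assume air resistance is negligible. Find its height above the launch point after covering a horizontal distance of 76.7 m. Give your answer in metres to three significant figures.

68.8 m

Horizontal component vₓ = 54.70 cos 50.3° = 34.94 m/s; vertical v_y0 = 54.70 sin 50.3° = 42.09 m/s.
Time to reach x = 76.7 m: t = x/vₓ = 76.7/34.94 = 2.195 s.
Height: y = v_y0 t − ½ g t² = 42.09 × 2.195 − 4.900 × 2.195² = 92.39 − 23.61 = 68.77 m.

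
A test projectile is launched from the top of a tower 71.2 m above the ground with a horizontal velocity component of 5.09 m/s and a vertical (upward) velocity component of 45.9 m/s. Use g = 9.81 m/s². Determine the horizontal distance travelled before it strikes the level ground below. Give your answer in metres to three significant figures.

The projectile lands when y = 71.2 + (45.90) t − ½·9.81·t² = 0. Positive root: t = (45.90 + √(45.90² + 2·9.81·71.2)) / 9.81 = (45.90 + 59.19) / 9.81 = 10.71 s.
Horizontal distance: R = vₓ t = 5.090 × 10.71 = 54.53 m.

54.5 m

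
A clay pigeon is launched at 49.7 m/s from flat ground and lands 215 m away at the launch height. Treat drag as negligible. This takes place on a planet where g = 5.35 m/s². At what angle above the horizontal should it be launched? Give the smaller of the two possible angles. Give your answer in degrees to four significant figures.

13.88°

Level-ground range R = v₀² sin(2θ)/g ⇒ sin(2θ) = gR/v₀² = 5.35 × 215 / 49.7² = 0.4657.
2θ = 27.75° or 180° − 27.75° = 152.2°, so θ = 13.88° or 76.12°.
The smaller angle is 13.88°.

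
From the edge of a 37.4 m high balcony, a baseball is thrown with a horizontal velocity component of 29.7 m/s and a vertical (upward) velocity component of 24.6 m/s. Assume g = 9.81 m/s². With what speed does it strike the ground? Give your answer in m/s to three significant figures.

Vertical motion (up positive, ground at y = 0): 4.905 t² − (24.60) t − 37.4 = 0, so t = (24.60 + √(24.60² + 2·9.81·37.4)) / 9.81 = (24.60 + 36.59) / 9.81 = 6.238 s.
Vertical velocity at impact: v_y = v_y0 − g t = 24.60 − 9.81 × 6.238 = −36.59 m/s.
Speed: |v| = √(vₓ² + v_y²) = √(29.70² + 36.59²) = 47.13 m/s.

47.1 m/s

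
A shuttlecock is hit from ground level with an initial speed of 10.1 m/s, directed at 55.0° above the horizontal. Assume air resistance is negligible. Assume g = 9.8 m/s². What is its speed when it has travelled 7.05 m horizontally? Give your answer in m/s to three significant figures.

6.85 m/s

Components: vₓ = 10.10 cos 55.0° = 5.793 m/s, v_y0 = 10.10 sin 55.0° = 8.273 m/s.
At x = 7.05 m, t = x/vₓ = 7.05/5.793 = 1.217 s.
Vertical velocity there: v_y = v_y0 − g t = 8.273 − 9.80 × 1.217 = −3.653 m/s.
Speed: √(vₓ² + v_y²) = √(5.793² + 3.653²) = 6.849 m/s.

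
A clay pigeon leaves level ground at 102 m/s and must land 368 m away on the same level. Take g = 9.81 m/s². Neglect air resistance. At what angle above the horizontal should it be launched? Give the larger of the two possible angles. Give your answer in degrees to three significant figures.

Level-ground range R = v₀² sin(2θ)/g ⇒ sin(2θ) = gR/v₀² = 9.81 × 368 / 102² = 0.3470.
2θ = 20.30° or 180° − 20.30° = 159.7°, so θ = 10.15° or 79.85°.
The larger angle is 79.85°.

79.8°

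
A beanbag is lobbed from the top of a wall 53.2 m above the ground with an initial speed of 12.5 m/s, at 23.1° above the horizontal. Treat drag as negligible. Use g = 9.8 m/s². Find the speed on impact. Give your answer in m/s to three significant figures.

Horizontal component vₓ = 12.50 cos 23.1° = 11.50 m/s; vertical v_y0 = 12.50 sin 23.1° = 4.904 m/s.
Vertical motion (up positive, ground at y = 0): 4.900 t² − (4.904) t − 53.2 = 0, so t = (4.904 + √(4.904² + 2·9.80·53.2)) / 9.80 = (4.904 + 32.66) / 9.80 = 3.833 s.
Vertical velocity at impact: v_y = v_y0 − g t = 4.904 − 9.80 × 3.833 = −32.66 m/s.
Speed: |v| = √(vₓ² + v_y²) = √(11.50² + 32.66²) = 34.63 m/s.

34.6 m/s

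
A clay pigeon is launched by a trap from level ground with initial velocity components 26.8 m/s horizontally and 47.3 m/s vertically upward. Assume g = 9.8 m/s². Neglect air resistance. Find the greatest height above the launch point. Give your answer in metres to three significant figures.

At the apex v_y = 0, so H = v_y0²/(2g) = 47.30²/19.60 = 114.1 m.

114 m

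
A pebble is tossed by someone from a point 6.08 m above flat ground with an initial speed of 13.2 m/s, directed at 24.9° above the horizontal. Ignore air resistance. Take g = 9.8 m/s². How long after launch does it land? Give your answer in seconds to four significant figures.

1.817 s

vₓ = 13.20 cos 24.9° = 11.97 m/s; v_y0 = 13.20 sin 24.9° = 5.558 m/s.
With up positive and y = 0 at the ground: y(t) = 6.08 + (5.558) t − 4.900 t². Setting y = 0 and taking the positive root: t = [5.558 + √(5.558² + 2·9.80·6.08)] / 9.80 = (5.558 + 12.25) / 9.80 = 1.817 s.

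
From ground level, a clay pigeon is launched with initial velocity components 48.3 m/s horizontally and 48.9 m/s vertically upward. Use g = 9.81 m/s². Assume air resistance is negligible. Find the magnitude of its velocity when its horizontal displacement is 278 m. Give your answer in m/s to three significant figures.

At x = 278 m, t = x/vₓ = 278/48.30 = 5.756 s.
Vertical velocity there: v_y = v_y0 − g t = 48.90 − 9.81 × 5.756 = −7.563 m/s.
Speed: √(vₓ² + v_y²) = √(48.30² + 7.563²) = 48.89 m/s.

48.9 m/s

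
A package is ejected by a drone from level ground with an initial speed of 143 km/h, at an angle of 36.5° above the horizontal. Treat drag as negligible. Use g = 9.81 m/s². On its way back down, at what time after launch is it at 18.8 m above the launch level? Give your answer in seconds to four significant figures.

Convert: 143 km/h = 143/3.6 = 39.72 m/s.
Resolve: vₓ = 39.72 cos 36.5° = 31.93 m/s and v_y0 = 39.72 sin 36.5° = 23.63 m/s.
Set y = v_y0 t − ½ g t² = 18.8: 4.905 t² − 23.63 t + 18.8 = 0.
t = [23.63 ± √(23.63² − 2·9.81·18.8)] / 9.81 = (23.63 ± 13.76) / 9.81, so t = 1.006 s or t = 3.811 s.
The descending-branch root is 3.811 s.

3.811 s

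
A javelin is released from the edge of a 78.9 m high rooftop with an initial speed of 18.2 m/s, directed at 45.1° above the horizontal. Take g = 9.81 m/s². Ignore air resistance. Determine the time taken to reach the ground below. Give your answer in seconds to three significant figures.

5.53 s

Horizontal component vₓ = 18.20 cos 45.1° = 12.85 m/s; vertical v_y0 = 18.20 sin 45.1° = 12.89 m/s.
The projectile lands when y = 78.9 + (12.89) t − ½·9.81·t² = 0. Positive root: t = (12.89 + √(12.89² + 2·9.81·78.9)) / 9.81 = (12.89 + 41.40) / 9.81 = 5.535 s.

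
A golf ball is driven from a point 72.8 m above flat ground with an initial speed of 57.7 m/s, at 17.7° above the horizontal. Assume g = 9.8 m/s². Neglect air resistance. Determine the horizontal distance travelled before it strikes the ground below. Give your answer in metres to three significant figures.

332 m

vₓ = 57.70 cos 17.7° = 54.97 m/s; v_y0 = 57.70 sin 17.7° = 17.54 m/s.
The projectile lands when y = 72.8 + (17.54) t − ½·9.80·t² = 0. Positive root: t = (17.54 + √(17.54² + 2·9.80·72.8)) / 9.80 = (17.54 + 41.65) / 9.80 = 6.040 s.
Horizontal distance: R = vₓ t = 54.97 × 6.040 = 332.0 m.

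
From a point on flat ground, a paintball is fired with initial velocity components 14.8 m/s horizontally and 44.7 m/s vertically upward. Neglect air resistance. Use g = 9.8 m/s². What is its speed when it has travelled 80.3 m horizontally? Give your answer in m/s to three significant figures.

x = vₓ t ⇒ t = 80.3/14.80 = 5.426 s.
Vertical velocity there: v_y = v_y0 − g t = 44.70 − 9.80 × 5.426 = −8.472 m/s.
Speed: √(vₓ² + v_y²) = √(14.80² + 8.472²) = 17.05 m/s.

17.1 m/s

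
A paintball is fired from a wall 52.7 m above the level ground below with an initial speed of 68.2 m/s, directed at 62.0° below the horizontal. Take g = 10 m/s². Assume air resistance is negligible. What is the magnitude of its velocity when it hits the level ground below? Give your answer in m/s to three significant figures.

75.5 m/s

vₓ = 68.20 cos 62.0° = 32.02 m/s; v_y0 = −60.22 m/s (downward).
Vertical motion (up positive, ground at y = 0): 5.000 t² − (−60.22) t − 52.7 = 0, so t = (−60.22 + √(60.22² + 2·10.0·52.7)) / 10.0 = (−60.22 + 68.41) / 10.0 = 0.8194 s.
Vertical velocity at impact: v_y = v_y0 − g t = −60.22 − 10.0 × 0.8194 = −68.41 m/s.
Speed: |v| = √(vₓ² + v_y²) = √(32.02² + 68.41²) = 75.53 m/s.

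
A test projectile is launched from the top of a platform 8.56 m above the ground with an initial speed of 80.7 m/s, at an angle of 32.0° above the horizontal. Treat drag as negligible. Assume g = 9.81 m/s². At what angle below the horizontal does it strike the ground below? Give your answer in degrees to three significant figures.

vₓ = 80.70 cos 32.0° = 68.44 m/s; v_y0 = 80.70 sin 32.0° = 42.76 m/s.
With up positive and y = 0 at the ground: y(t) = 8.56 + (42.76) t − 4.905 t². Setting y = 0 and taking the positive root: t = [42.76 + √(42.76² + 2·9.81·8.56)] / 9.81 = (42.76 + 44.68) / 9.81 = 8.914 s.
At impact: v_y = v_y0 − g t = −44.68 m/s; vₓ = 68.44 m/s.
Angle below horizontal: arctan(|v_y|/vₓ) = arctan(44.68/68.44) = 33.14°.

33.1°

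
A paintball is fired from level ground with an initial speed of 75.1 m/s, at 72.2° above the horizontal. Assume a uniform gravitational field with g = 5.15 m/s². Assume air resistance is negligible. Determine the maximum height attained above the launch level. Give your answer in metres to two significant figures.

vₓ = 75.10 cos 72.2° = 22.96 m/s; v_y0 = 75.10 sin 72.2° = 71.50 m/s.
Peak height H = v_y0² / (2g) = 5113.0 / 10.30 = 496.4 m.

500 m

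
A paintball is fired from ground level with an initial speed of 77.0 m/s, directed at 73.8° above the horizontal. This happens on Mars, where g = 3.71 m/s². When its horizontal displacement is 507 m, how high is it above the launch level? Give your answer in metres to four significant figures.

711.9 m

Resolve: vₓ = 77.00 cos 73.8° = 21.48 m/s and v_y0 = 77.00 sin 73.8° = 73.94 m/s.
At x = 507 m, t = x/vₓ = 507/21.48 = 23.60 s.
Height: y = v_y0 t − ½ g t² = 73.94 × 23.60 − 1.855 × 23.60² = 1745 − 1033 = 711.9 m.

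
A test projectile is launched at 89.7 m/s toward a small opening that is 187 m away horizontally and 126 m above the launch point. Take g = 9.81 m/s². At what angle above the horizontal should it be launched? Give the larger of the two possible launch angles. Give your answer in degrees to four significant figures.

Trajectory: y = x tanθ − g x² (1 + tan²θ)/(2v₀²). With x = 187, y = 126, v₀ = 89.7, g = 9.81:
21.32 tan²θ − 187 tanθ + (147.3) = 0.
tanθ = [187 ± √(187² − 4 × 21.32 × (147.3))] / (2 × 21.32) = (187 ± 149.7) / 42.64, giving tanθ = 0.8751 or 7.897.
θ = 41.19° or 82.78°; the larger is 82.78°.

82.78°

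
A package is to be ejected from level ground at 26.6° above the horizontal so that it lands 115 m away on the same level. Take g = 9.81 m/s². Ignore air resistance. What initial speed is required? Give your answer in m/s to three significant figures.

From R = (v₀² / g) sin 2θ: v₀ = √(gR / sin 2θ).
v₀ = √(9.81 × 115 / sin 53.20°) = √(1128 / 0.8007) = √1408.9 = 37.54 m/s.

37.5 m/s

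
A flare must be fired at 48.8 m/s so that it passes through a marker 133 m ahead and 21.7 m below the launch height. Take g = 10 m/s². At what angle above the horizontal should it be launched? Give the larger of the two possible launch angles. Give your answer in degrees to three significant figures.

73.9°

Trajectory: y = x tanθ − g x² (1 + tan²θ)/(2v₀²). With x = 133, y = −21.7, v₀ = 48.8, g = 10.0:
37.14 tan²θ − 133 tanθ + (15.44) = 0.
tanθ = [133 ± √(133² − 4 × 37.14 × (15.44))] / (2 × 37.14) = (133 ± 124.1) / 74.28, giving tanθ = 0.1201 or 3.461.
θ = 6.849° or 73.88°; the larger is 73.88°.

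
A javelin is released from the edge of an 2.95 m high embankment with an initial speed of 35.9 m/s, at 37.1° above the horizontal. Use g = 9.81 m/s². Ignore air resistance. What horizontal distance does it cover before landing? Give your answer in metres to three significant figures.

Resolve: vₓ = 35.90 cos 37.1° = 28.63 m/s and v_y0 = 35.90 sin 37.1° = 21.66 m/s.
With up positive and y = 0 at the ground: y(t) = 2.95 + (21.66) t − 4.905 t². Setting y = 0 and taking the positive root: t = [21.66 + √(21.66² + 2·9.81·2.95)] / 9.81 = (21.66 + 22.95) / 9.81 = 4.547 s.
Horizontal distance: R = vₓ t = 28.63 × 4.547 = 130.2 m.

130 m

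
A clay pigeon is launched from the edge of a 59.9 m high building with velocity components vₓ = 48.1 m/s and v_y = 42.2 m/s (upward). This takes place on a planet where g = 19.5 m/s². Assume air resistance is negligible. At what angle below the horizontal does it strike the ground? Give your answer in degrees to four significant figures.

53.14°

With up positive and y = 0 at the ground: y(t) = 59.9 + (42.20) t − 9.750 t². Setting y = 0 and taking the positive root: t = [42.20 + √(42.20² + 2·19.5·59.9)] / 19.5 = (42.20 + 64.16) / 19.5 = 5.455 s.
At impact: v_y = v_y0 − g t = −64.16 m/s; vₓ = 48.10 m/s.
Angle below horizontal: arctan(|v_y|/vₓ) = arctan(64.16/48.10) = 53.14°.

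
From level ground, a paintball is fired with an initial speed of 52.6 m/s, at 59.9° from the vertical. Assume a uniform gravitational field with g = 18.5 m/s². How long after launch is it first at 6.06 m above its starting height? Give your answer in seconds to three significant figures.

Components: vₓ = 52.60 sin 59.9° = 45.51 m/s, v_y0 = 52.60 cos 59.9° = 26.38 m/s.
Height y(t) = 26.38 t − 9.250 t² = 6.06 gives 9.250 t² − 26.38 t + 6.06 = 0.
Quadratic formula: t = (26.38 ± √471.66) / 18.5 = (26.38 ± 21.72) / 18.5 → t = 0.2520 s or 2.600 s.
The first (ascending) time is 0.2520 s.

0.252 s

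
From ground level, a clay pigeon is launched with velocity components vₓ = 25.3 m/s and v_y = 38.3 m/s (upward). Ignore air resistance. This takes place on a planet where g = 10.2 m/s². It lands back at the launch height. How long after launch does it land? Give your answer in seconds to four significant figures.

It returns to y = 0 when t = 2 v_y0 / g = 2(38.30)/10.2 = 7.510 s.

7.510 s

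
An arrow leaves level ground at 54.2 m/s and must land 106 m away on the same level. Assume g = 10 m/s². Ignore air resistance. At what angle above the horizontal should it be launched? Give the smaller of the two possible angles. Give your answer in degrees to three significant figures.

10.6°

From R = (v₀²/g) sin 2θ: sin 2θ = 10.0 × 106 / 2937.6 = 0.3608.
2θ = 21.15° or 180° − 21.15° = 158.8°, so θ = 10.58° or 79.42°.
The smaller angle is 10.58°.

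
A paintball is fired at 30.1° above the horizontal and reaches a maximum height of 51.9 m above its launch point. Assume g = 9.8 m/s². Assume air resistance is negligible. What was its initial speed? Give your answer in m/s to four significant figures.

At the peak v_y = 0, so v_y0 = √(2gH) = √(2 × 9.80 × 51.9) = 31.89 m/s.
v_y0 = v₀ sin θ ⇒ v₀ = 31.89 / sin 30.1° = 63.60 m/s.

63.60 m/s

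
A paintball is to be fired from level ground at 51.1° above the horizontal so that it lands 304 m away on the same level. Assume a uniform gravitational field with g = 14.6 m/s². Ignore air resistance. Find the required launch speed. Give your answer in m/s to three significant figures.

On level ground R = v₀² sin 2θ / g ⇒ v₀ = √(gR / sin 2θ).
v₀ = √(14.6 × 304 / sin 102.2°) = √(4438 / 0.9774) = √4541.0 = 67.39 m/s.

67.4 m/s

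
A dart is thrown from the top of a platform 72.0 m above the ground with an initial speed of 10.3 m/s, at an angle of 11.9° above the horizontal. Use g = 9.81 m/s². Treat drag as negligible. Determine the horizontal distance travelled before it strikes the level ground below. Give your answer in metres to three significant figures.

vₓ = 10.30 cos 11.9° = 10.08 m/s; v_y0 = 10.30 sin 11.9° = 2.124 m/s.
With up positive and y = 0 at the ground: y(t) = 72.0 + (2.124) t − 4.905 t². Setting y = 0 and taking the positive root: t = [2.124 + √(2.124² + 2·9.81·72.0)] / 9.81 = (2.124 + 37.65) / 9.81 = 4.054 s.
Horizontal distance: R = vₓ t = 10.08 × 4.054 = 40.86 m.

40.9 m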